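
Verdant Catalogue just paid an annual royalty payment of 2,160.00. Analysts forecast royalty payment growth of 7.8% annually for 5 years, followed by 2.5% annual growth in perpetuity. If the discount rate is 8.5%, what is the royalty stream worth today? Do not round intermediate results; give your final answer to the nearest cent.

D_1 = 2328.48000
D_2 = 2510.10144
D_3 = 2705.88935
D_4 = 2916.94872
D_5 = 3144.47072
Terminal value at year 5: TV = D_5×(1+g_2)/(r−g_2) = 3223.08249/0.06 = 53718.04150
P_0 = D_1/(1+r)^1 + D_2/(1+r)^2 + D_3/(1+r)^3 + D_4/(1+r)^4 + D_5/(1+r)^5 + TV/(1+r)^5
    = 2146.06452 + 2132.21894 + 2118.46269 + 2104.79519 + 2091.21586 + 35724.93765 = 46317.69484

46317.69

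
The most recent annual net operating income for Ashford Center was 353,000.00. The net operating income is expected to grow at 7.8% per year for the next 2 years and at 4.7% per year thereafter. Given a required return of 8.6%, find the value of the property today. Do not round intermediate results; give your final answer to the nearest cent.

10035804.84

D_1 = 380534.00000
D_2 = 410215.65200
Terminal value at year 2: TV = D_2×(1+g_2)/(r−g_2) = 429495.78764/0.039 = 11012712.50369
P_0 = D_1/(1+r)^1 + D_2/(1+r)^2 + TV/(1+r)^2
    = 350399.63168 + 347818.41892 + 9337586.78484 = 10035804.83543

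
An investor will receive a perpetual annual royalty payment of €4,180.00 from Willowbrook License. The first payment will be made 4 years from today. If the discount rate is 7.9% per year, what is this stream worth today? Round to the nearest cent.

Value at end of year 3: C / r = €4,180.00 / 0.079 = €52,911.3924
Discount to today: PV = €52,911.3924 / (1 + 0.079)^3 = €52,911.3924 / 1.256216 = €42,119.66

€42119.66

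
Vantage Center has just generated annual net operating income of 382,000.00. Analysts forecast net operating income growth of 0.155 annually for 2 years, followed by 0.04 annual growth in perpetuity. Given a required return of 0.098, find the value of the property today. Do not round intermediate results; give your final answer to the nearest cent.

D_1 = 441210.00000
D_2 = 509597.55000
Terminal value at year 2: TV = D_2×(1+g_2)/(r−g_2) = 529981.45200/0.058 = 9137611.24138
P_0 = D_1/(1+r)^1 + D_2/(1+r)^2 + TV/(1+r)^2
    = 401830.60109 + 422690.65962 + 7579280.79318 = 8403802.05389

8403802.05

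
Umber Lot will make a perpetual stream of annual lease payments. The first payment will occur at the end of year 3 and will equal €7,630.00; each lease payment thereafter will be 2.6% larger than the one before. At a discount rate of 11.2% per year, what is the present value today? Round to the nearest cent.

€71749.11

Value at end of year 2: C₁ / (r − g) = €7,630.00 / (0.112 − 0.026) = €88,720.9302
Discount to today: PV = €88,720.9302 / (1 + 0.112)^2 = €88,720.9302 / 1.236544 = €71,749.11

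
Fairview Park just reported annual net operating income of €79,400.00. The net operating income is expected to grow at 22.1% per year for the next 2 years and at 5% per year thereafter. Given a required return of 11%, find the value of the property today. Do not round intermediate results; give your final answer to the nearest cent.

D_1 = 96947.40000
D_2 = 118372.77540
Terminal value at year 2: TV = D_2×(1+g_2)/(r−g_2) = 124291.41417/0.06 = 2071523.56950
P_0 = D_1/(1+r)^1 + D_2/(1+r)^2 + TV/(1+r)^2
    = 87340.00000 + 96074.00000 + 1681295.00000 = 1864709.00000

€1864709.00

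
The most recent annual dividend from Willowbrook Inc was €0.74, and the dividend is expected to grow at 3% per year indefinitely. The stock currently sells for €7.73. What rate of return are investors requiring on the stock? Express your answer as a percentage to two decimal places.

12.86%

D₁ = €0.74 × 1.03 = €0.7622
P = D₁/(r − g) ⇒ r = D₁/P + g = €0.7622/€7.73 + 0.03 = 0.098603 + 0.03 = 0.128603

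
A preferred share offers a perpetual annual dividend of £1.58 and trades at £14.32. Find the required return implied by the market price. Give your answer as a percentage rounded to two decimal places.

11.03%

P = C/r ⇒ r = C/P = £1.58/£14.32 = 0.110335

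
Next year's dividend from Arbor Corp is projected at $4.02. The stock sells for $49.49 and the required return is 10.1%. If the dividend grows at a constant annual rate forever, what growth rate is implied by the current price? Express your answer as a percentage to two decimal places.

P = D₁/(r−g) ⇒ g = r − D₁/P = 0.101 − $4.02/$49.49 = 0.019771

1.98%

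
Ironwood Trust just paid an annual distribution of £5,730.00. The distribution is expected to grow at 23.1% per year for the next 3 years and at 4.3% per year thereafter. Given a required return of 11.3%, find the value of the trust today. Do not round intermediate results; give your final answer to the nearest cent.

D_1 = 7053.63000
D_2 = 8683.01853
D_3 = 10688.79581
Terminal value at year 3: TV = D_3×(1+g_2)/(r−g_2) = 11148.41403/0.07 = 159263.05758
P_0 = D_1/(1+r)^1 + D_2/(1+r)^2 + D_3/(1+r)^3 + TV/(1+r)^3
    = 6337.49326 + 7009.39282 + 7752.52701 + 115512.65238 = 136612.06547

£136612.07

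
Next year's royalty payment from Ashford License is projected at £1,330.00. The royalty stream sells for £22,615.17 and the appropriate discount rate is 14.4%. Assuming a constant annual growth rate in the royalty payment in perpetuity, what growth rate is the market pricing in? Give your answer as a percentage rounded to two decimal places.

P = D₁/(r−g) ⇒ g = r − D₁/P = 0.144 − £1,330.00/£22,615.17 = 0.085190

8.52%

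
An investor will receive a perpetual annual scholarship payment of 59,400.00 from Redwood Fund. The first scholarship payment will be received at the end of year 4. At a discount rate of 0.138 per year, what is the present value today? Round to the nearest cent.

292065.71

Value at end of year 3: C / r = 59,400.00 / 0.138 = 430,434.7826
Discount to today: PV = 430,434.7826 / (1 + 0.138)^3 = 430,434.7826 / 1.473760 = 292,065.71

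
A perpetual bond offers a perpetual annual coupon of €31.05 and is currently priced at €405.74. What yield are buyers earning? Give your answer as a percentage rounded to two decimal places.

P = C/r ⇒ r = C/P = €31.05/€405.74 = 0.076527

7.65%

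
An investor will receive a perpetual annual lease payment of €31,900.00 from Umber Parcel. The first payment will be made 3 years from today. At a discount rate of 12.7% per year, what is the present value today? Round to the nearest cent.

€197760.31

Value at end of year 2: C / r = €31,900.00 / 0.127 = €251,181.1024
Discount to today: PV = €251,181.1024 / (1 + 0.127)^2 = €251,181.1024 / 1.270129 = €197,760.31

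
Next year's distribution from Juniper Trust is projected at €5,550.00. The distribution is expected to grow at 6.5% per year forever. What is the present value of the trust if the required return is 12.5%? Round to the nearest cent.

€92500.00

Growing perpetuity: P = D₁ / (r − g) = €5,550.0000 / (0.125 − 0.065) = €92,500.00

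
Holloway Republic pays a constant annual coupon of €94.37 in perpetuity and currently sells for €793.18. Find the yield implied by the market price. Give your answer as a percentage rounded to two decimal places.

P = C/r ⇒ r = C/P = €94.37/€793.18 = 0.118977

11.90%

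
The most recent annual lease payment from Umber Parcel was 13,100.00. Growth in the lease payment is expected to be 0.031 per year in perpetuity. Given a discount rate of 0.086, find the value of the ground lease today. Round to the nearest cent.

D₁ = D₀ × (1 + g) = 13,100.00 × 1.031 = 13,506.1000
Growing perpetuity: P = D₁ / (r − g) = 13,506.1000 / (0.086 − 0.031) = 245,565.45

245565.45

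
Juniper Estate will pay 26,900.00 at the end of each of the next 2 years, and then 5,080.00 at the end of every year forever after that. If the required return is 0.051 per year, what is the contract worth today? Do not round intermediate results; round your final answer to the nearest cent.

140122.76

PV of 2-year annuity: 26,900.00 × [1 − (1+0.051)^−2] / 0.051 = 49947.35656
Perpetuity value at year 2: 5,080.00 / 0.051 = 99607.84314
PV of perpetuity: 99607.84314 / (1+0.051)^2 = 90175.40554
Total PV = 49947.35656 + 90175.40554 = 140122.76210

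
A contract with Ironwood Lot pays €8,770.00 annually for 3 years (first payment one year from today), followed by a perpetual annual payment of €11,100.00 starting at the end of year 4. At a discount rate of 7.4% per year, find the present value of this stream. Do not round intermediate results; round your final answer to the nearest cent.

€143929.76

PV of 3-year annuity: €8,770.00 × [1 − (1+0.074)^−3] / 0.074 = 22848.08316
Perpetuity value at year 3: €11,100.00 / 0.074 = 150000.00000
PV of perpetuity: 150000.00000 / (1+0.074)^3 = 121081.67354
Total PV = 22848.08316 + 121081.67354 = 143929.75670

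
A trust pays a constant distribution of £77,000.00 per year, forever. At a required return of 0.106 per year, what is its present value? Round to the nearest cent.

£726415.09

Level perpetuity: PV = C / r = £77,000.00 / 0.106 = £726,415.09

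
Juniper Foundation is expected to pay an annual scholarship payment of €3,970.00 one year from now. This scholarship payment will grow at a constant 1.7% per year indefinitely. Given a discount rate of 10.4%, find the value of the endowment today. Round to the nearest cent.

€45632.18

Growing perpetuity: P = D₁ / (r − g) = €3,970.0000 / (0.104 − 0.017) = €45,632.18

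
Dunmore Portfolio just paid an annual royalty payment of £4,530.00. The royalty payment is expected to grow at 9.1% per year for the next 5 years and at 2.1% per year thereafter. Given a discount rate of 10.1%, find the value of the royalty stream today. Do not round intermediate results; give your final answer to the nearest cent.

£77276.12

D_1 = 4942.23000
D_2 = 5391.97293
D_3 = 5882.64247
D_4 = 6417.96293
D_5 = 7001.99756
Terminal value at year 5: TV = D_5×(1+g_2)/(r−g_2) = 7149.03951/0.08 = 89362.99383
P_0 = D_1/(1+r)^1 + D_2/(1+r)^2 + D_3/(1+r)^3 + D_4/(1+r)^4 + D_5/(1+r)^5 + TV/(1+r)^5
    = 4488.85559 + 4448.08487 + 4407.68446 + 4367.65100 + 4327.98115 + 55235.85936 = 77276.11643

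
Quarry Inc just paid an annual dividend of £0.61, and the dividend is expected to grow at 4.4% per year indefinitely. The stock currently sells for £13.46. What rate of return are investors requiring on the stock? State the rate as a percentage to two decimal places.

D₁ = £0.61 × 1.044 = £0.6368
P = D₁/(r − g) ⇒ r = D₁/P + g = £0.6368/£13.46 + 0.044 = 0.047314 + 0.044 = 0.091314

9.13%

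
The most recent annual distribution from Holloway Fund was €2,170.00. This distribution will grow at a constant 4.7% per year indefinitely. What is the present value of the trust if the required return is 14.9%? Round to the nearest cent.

D₁ = D₀ × (1 + g) = €2,170.00 × 1.047 = €2,271.9900
Growing perpetuity: P = D₁ / (r − g) = €2,271.9900 / (0.149 − 0.047) = €22,274.41

€22274.41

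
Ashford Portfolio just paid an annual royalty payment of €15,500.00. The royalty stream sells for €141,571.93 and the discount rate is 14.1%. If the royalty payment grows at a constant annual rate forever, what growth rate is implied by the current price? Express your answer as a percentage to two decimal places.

P = D₀(1+g)/(r−g) ⇒ P(r−g) = D₀(1+g) ⇒ g(P+D₀) = P·r − D₀
g = (P·r − D₀)/(P + D₀) = (€141,571.93×0.141 − €15,500.00) / (€141,571.93 + €15,500.00) = 0.028405

2.84%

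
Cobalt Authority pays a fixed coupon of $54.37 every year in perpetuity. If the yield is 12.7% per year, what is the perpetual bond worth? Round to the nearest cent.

$428.11

Level perpetuity: PV = C / r = $54.37 / 0.127 = $428.11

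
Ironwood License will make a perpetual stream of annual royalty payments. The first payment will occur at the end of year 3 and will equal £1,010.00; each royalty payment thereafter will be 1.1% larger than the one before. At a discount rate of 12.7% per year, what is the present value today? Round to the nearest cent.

£6855.13

Value at end of year 2: C₁ / (r − g) = £1,010.00 / (0.127 − 0.011) = £8,706.8966
Discount to today: PV = £8,706.8966 / (1 + 0.127)^2 = £8,706.8966 / 1.270129 = £6,855.13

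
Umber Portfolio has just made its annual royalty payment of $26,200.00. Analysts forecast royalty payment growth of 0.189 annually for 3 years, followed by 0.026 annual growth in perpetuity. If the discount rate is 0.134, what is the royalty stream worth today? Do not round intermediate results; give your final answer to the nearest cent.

$373374.35

D_1 = 31151.80000
D_2 = 37039.49020
D_3 = 44039.95385
Terminal value at year 3: TV = D_3×(1+g_2)/(r−g_2) = 45184.99265/0.108 = 418379.56155
P_0 = D_1/(1+r)^1 + D_2/(1+r)^2 + D_3/(1+r)^3 + TV/(1+r)^3
    = 27470.72310 + 28803.07740 + 30200.05205 + 286900.49450 = 373374.34706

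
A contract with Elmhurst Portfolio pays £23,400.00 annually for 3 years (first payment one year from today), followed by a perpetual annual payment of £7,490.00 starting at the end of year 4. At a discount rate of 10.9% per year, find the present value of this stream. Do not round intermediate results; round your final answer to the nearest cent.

PV of 3-year annuity: £23,400.00 × [1 − (1+0.109)^−3] / 0.109 = 57282.52585
Perpetuity value at year 3: £7,490.00 / 0.109 = 68715.59633
PV of perpetuity: 68715.59633 / (1+0.109)^3 = 50380.29212
Total PV = 57282.52585 + 50380.29212 = 107662.81796

£107662.82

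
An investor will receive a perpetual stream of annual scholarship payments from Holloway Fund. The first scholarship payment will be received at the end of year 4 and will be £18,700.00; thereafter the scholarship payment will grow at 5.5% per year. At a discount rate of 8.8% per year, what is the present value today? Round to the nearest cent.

£439988.15

Value at end of year 3: C₁ / (r − g) = £18,700.00 / (0.088 − 0.055) = £566,666.6667
Discount to today: PV = £566,666.6667 / (1 + 0.088)^3 = £566,666.6667 / 1.287913 = £439,988.15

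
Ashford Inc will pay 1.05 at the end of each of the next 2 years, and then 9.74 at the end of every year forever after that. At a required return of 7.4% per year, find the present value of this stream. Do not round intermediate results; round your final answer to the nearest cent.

PV of 2-year annuity: 1.05 × [1 − (1+0.074)^−2] / 0.074 = 1.88795
Perpetuity value at year 2: 9.74 / 0.074 = 131.62162
PV of perpetuity: 131.62162 / (1+0.074)^2 = 114.10868
Total PV = 1.88795 + 114.10868 = 115.99662

116.00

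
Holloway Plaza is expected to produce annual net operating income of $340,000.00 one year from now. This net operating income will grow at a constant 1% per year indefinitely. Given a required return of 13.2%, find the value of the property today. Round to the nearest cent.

$2786885.25

Growing perpetuity: P = D₁ / (r − g) = $340,000.0000 / (0.132 − 0.01) = $2,786,885.25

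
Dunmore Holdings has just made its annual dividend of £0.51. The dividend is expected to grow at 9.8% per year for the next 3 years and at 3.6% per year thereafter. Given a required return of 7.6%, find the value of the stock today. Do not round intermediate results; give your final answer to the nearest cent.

D_1 = 0.55998
D_2 = 0.61486
D_3 = 0.67511
Terminal value at year 3: TV = D_3×(1+g_2)/(r−g_2) = 0.69942/0.04 = 17.48546
P_0 = D_1/(1+r)^1 + D_2/(1+r)^2 + D_3/(1+r)^3 + TV/(1+r)^3
    = 0.52043 + 0.53107 + 0.54193 + 14.03590 = 15.62932

£15.63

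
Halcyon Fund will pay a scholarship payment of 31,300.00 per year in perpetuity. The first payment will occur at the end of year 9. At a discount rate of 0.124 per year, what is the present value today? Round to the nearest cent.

99081.41

Value at end of year 8: C / r = 31,300.00 / 0.124 = 252,419.3548
Discount to today: PV = 252,419.3548 / (1 + 0.124)^8 = 252,419.3548 / 2.547596 = 99,081.41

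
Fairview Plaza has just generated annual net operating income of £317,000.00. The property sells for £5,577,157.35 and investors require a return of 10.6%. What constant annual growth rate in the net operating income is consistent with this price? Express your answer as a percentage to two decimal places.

4.65%

P = D₀(1+g)/(r−g) ⇒ P(r−g) = D₀(1+g) ⇒ g(P+D₀) = P·r − D₀
g = (P·r − D₀)/(P + D₀) = (£5,577,157.35×0.106 − £317,000.00) / (£5,577,157.35 + £317,000.00) = 0.046517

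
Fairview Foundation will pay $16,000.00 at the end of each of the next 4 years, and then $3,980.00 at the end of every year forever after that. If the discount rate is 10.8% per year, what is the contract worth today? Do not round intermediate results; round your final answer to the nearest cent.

$74303.05

PV of 4-year annuity: $16,000.00 × [1 − (1+0.108)^−4] / 0.108 = 49851.84478
Perpetuity value at year 4: $3,980.00 / 0.108 = 36851.85185
PV of perpetuity: 36851.85185 / (1+0.108)^4 = 24451.20546
Total PV = 49851.84478 + 24451.20546 = 74303.05025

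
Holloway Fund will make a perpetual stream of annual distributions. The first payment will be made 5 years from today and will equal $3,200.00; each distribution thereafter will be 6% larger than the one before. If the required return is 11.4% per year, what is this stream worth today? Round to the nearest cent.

Value at end of year 4: C₁ / (r − g) = $3,200.00 / (0.114 − 0.06) = $59,259.2593
Discount to today: PV = $59,259.2593 / (1 + 0.114)^4 = $59,259.2593 / 1.540071 = $38,478.26

$38478.26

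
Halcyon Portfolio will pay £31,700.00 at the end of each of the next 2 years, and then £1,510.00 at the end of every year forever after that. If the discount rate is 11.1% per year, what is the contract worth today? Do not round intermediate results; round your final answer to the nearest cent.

PV of 2-year annuity: £31,700.00 × [1 − (1+0.111)^−2] / 0.111 = 54214.98946
Perpetuity value at year 2: £1,510.00 / 0.111 = 13603.60360
PV of perpetuity: 13603.60360 / (1+0.111)^2 = 11021.12303
Total PV = 54214.98946 + 11021.12303 = 65236.11249

£65236.11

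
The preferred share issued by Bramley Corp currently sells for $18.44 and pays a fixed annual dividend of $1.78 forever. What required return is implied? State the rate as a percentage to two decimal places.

9.65%

P = C/r ⇒ r = C/P = $1.78/$18.44 = 0.096529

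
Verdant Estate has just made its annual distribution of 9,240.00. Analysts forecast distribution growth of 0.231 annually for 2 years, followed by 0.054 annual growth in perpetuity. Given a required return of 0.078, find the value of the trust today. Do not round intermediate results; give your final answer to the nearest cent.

D_1 = 11374.44000
D_2 = 14001.93564
Terminal value at year 2: TV = D_2×(1+g_2)/(r−g_2) = 14758.04016/0.024 = 614918.34019
P_0 = D_1/(1+r)^1 + D_2/(1+r)^2 + TV/(1+r)^2
    = 10551.42857 + 12048.98754 + 529151.36960 = 551751.78571

551751.79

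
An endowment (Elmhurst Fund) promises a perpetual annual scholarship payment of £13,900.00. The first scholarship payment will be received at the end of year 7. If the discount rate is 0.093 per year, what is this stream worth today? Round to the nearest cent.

Value at end of year 6: C / r = £13,900.00 / 0.093 = £149,462.3656
Discount to today: PV = £149,462.3656 / (1 + 0.093)^6 = £149,462.3656 / 1.704987 = £87,661.90

£87661.90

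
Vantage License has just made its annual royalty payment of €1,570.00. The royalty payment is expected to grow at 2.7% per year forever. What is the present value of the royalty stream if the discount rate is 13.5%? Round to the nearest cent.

€14929.54

D₁ = D₀ × (1 + g) = €1,570.00 × 1.027 = €1,612.3900
Growing perpetuity: P = D₁ / (r − g) = €1,612.3900 / (0.135 − 0.027) = €14,929.54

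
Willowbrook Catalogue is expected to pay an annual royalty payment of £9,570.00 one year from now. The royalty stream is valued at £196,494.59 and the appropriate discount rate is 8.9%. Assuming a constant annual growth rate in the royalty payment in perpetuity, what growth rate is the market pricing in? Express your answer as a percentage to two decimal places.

4.03%

P = D₁/(r−g) ⇒ g = r − D₁/P = 0.089 − £9,570.00/£196,494.59 = 0.040296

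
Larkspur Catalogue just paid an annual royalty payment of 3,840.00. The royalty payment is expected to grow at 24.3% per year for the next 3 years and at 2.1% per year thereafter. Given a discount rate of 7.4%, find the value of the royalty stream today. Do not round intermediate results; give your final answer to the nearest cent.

D_1 = 4773.12000
D_2 = 5932.98816
D_3 = 7374.70428
Terminal value at year 3: TV = D_3×(1+g_2)/(r−g_2) = 7529.57307/0.053 = 142067.41647
P_0 = D_1/(1+r)^1 + D_2/(1+r)^2 + D_3/(1+r)^3 + TV/(1+r)^3
    = 4444.24581 + 5143.57313 + 5952.94358 + 114678.40361 = 130219.16613

130219.17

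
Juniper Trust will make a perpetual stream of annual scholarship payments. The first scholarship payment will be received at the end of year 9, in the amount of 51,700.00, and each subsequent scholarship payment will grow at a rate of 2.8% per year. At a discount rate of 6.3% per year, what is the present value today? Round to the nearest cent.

906058.80

Value at end of year 8: C₁ / (r − g) = 51,700.00 / (0.063 − 0.028) = 1,477,142.8571
Discount to today: PV = 1,477,142.8571 / (1 + 0.063)^8 = 1,477,142.8571 / 1.630295 = 906,058.80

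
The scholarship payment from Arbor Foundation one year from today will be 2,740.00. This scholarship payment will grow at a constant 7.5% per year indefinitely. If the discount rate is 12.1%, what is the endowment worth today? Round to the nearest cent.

59565.22

Growing perpetuity: P = D₁ / (r − g) = 2,740.0000 / (0.121 − 0.075) = 59,565.22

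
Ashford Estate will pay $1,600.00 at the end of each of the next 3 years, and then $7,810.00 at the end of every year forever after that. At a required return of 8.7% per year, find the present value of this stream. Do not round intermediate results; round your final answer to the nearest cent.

PV of 3-year annuity: $1,600.00 × [1 − (1+0.087)^−3] / 0.087 = 4071.82409
Perpetuity value at year 3: $7,810.00 / 0.087 = 89770.11494
PV of perpetuity: 89770.11494 / (1+0.087)^3 = 69894.52359
Total PV = 4071.82409 + 69894.52359 = 73966.34768

$73966.35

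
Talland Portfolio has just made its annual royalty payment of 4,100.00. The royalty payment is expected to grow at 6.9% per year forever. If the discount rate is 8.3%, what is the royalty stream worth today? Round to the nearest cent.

313064.29

D₁ = D₀ × (1 + g) = 4,100.00 × 1.069 = 4,382.9000
Growing perpetuity: P = D₁ / (r − g) = 4,382.9000 / (0.083 − 0.069) = 313,064.29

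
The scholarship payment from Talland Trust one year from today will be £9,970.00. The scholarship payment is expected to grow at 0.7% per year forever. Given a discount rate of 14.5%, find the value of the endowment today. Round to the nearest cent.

£72246.38

Growing perpetuity: P = D₁ / (r − g) = £9,970.0000 / (0.145 − 0.007) = £72,246.38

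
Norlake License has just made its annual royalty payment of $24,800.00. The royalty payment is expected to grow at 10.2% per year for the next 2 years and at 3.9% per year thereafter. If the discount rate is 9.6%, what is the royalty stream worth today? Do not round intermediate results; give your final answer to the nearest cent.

D_1 = 27329.60000
D_2 = 30117.21920
Terminal value at year 2: TV = D_2×(1+g_2)/(r−g_2) = 31291.79075/0.057 = 548978.78507
P_0 = D_1/(1+r)^1 + D_2/(1+r)^2 + TV/(1+r)^2
    = 24935.76642 + 25072.27609 + 457019.20809 = 507027.25061

$507027.25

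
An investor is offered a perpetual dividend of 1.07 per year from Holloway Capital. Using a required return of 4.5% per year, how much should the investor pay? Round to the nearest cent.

23.78

Level perpetuity: PV = C / r = 1.07 / 0.045 = 23.78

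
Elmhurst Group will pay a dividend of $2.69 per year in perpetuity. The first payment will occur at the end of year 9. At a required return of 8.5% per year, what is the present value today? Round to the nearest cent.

Value at end of year 8: C / r = $2.69 / 0.085 = $31.6471
Discount to today: PV = $31.6471 / (1 + 0.085)^8 = $31.6471 / 1.920604 = $16.48

$16.48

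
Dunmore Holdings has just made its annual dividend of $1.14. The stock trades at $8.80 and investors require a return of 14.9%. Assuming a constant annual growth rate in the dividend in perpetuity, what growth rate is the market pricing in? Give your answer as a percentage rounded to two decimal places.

1.72%

P = D₀(1+g)/(r−g) ⇒ P(r−g) = D₀(1+g) ⇒ g(P+D₀) = P·r − D₀
g = (P·r − D₀)/(P + D₀) = ($8.80×0.149 − $1.14) / ($8.80 + $1.14) = 0.017223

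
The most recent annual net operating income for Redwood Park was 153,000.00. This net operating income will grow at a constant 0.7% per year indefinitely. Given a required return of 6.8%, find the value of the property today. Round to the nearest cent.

D₁ = D₀ × (1 + g) = 153,000.00 × 1.007 = 154,071.0000
Growing perpetuity: P = D₁ / (r − g) = 154,071.0000 / (0.068 − 0.007) = 2,525,754.10

2525754.10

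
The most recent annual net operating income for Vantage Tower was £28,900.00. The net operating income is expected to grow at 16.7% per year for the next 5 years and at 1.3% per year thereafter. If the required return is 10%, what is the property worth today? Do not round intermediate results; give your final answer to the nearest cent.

£625399.12

D_1 = 33726.30000
D_2 = 39358.59210
D_3 = 45931.47698
D_4 = 53602.03364
D_5 = 62553.57325
Terminal value at year 5: TV = D_5×(1+g_2)/(r−g_2) = 63366.76971/0.087 = 728353.67478
P_0 = D_1/(1+r)^1 + D_2/(1+r)^2 + D_3/(1+r)^3 + D_4/(1+r)^4 + D_5/(1+r)^5 + TV/(1+r)^5
    = 30660.27273 + 32527.76207 + 34508.99848 + 36610.91021 + 38840.84747 + 452250.32740 = 625399.11835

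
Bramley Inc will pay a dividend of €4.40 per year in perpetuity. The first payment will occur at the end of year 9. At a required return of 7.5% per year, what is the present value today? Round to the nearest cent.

€32.89

Value at end of year 8: C / r = €4.40 / 0.075 = €58.6667
Discount to today: PV = €58.6667 / (1 + 0.075)^8 = €58.6667 / 1.783478 = €32.89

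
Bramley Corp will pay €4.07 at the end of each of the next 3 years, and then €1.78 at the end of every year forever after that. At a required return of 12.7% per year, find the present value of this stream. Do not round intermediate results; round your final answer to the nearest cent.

€19.45

PV of 3-year annuity: €4.07 × [1 − (1+0.127)^−3] / 0.127 = 9.65906
Perpetuity value at year 3: €1.78 / 0.127 = 14.01575
PV of perpetuity: 14.01575 / (1+0.127)^3 = 9.79139
Total PV = 9.65906 + 9.79139 = 19.45045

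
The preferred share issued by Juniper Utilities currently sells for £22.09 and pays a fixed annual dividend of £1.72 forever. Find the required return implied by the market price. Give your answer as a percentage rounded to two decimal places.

P = C/r ⇒ r = C/P = £1.72/£22.09 = 0.077863

7.79%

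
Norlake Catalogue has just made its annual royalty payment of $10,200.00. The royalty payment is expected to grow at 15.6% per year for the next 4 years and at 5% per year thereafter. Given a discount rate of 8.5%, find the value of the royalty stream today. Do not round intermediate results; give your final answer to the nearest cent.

$442232.29

D_1 = 11791.20000
D_2 = 13630.62720
D_3 = 15757.00504
D_4 = 18215.09783
Terminal value at year 4: TV = D_4×(1+g_2)/(r−g_2) = 19125.85272/0.035 = 546452.93490
P_0 = D_1/(1+r)^1 + D_2/(1+r)^2 + D_3/(1+r)^3 + D_4/(1+r)^4 + TV/(1+r)^4
    = 10867.46544 + 11578.60834 + 12336.28686 + 13143.54618 + 394306.38539 = 442232.29220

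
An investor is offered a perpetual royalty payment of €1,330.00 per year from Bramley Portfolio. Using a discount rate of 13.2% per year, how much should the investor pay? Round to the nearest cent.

Level perpetuity: PV = C / r = €1,330.00 / 0.132 = €10,075.76

€10075.76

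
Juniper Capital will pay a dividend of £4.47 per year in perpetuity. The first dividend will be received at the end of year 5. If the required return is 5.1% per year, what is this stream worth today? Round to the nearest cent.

Value at end of year 4: C / r = £4.47 / 0.051 = £87.6471
Discount to today: PV = £87.6471 / (1 + 0.051)^4 = £87.6471 / 1.220143 = £71.83

£71.83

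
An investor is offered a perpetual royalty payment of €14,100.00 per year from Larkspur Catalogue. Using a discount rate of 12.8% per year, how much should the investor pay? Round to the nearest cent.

Level perpetuity: PV = C / r = €14,100.00 / 0.128 = €110,156.25

€110156.25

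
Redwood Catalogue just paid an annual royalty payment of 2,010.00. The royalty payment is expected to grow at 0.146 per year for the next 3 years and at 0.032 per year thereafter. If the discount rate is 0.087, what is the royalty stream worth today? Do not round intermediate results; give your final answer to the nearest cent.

D_1 = 2303.46000
D_2 = 2639.76516
D_3 = 3025.17087
Terminal value at year 3: TV = D_3×(1+g_2)/(r−g_2) = 3121.97634/0.055 = 56763.20621
P_0 = D_1/(1+r)^1 + D_2/(1+r)^2 + D_3/(1+r)^3 + TV/(1+r)^3
    = 2119.09844 + 2234.11850 + 2355.38160 + 44195.52384 = 50904.12237

50904.12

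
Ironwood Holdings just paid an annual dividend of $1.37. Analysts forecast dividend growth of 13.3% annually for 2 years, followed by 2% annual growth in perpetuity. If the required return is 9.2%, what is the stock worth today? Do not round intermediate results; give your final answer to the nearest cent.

$23.79

D_1 = 1.55221
D_2 = 1.75865
Terminal value at year 2: TV = D_2×(1+g_2)/(r−g_2) = 1.79383/0.072 = 24.91426
P_0 = D_1/(1+r)^1 + D_2/(1+r)^2 + TV/(1+r)^2
    = 1.42144 + 1.47481 + 20.89310 = 23.78934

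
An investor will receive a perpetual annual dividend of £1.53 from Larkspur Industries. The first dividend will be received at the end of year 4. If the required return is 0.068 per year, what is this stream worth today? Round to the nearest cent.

Value at end of year 3: C / r = £1.53 / 0.068 = £22.5000
Discount to today: PV = £22.5000 / (1 + 0.068)^3 = £22.5000 / 1.218186 = £18.47

£18.47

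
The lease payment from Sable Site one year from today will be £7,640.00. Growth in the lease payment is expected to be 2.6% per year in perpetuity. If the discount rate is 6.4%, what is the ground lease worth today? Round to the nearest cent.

£201052.63

Growing perpetuity: P = D₁ / (r − g) = £7,640.0000 / (0.064 − 0.026) = £201,052.63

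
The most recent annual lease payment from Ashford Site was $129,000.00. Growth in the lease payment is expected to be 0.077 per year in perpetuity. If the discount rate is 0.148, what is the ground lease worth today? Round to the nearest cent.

D₁ = D₀ × (1 + g) = $129,000.00 × 1.077 = $138,933.0000
Growing perpetuity: P = D₁ / (r − g) = $138,933.0000 / (0.148 − 0.077) = $1,956,802.82

$1956802.82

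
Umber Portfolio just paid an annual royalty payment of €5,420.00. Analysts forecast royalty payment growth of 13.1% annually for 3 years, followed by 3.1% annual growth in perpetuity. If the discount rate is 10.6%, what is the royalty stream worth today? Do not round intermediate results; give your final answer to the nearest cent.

€96680.68

D_1 = 6130.02000
D_2 = 6933.05262
D_3 = 7841.28251
Terminal value at year 3: TV = D_3×(1+g_2)/(r−g_2) = 8084.36227/0.075 = 107791.49695
P_0 = D_1/(1+r)^1 + D_2/(1+r)^2 + D_3/(1+r)^3 + TV/(1+r)^3
    = 5542.51356 + 5667.79642 + 5795.91117 + 79674.45883 = 96680.67997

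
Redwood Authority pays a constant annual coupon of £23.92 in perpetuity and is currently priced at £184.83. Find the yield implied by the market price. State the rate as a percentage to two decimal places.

P = C/r ⇒ r = C/P = £23.92/£184.83 = 0.129416

12.94%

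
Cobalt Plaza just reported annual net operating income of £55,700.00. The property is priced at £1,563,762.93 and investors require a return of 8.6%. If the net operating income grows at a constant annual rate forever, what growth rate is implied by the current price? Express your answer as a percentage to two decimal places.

P = D₀(1+g)/(r−g) ⇒ P(r−g) = D₀(1+g) ⇒ g(P+D₀) = P·r − D₀
g = (P·r − D₀)/(P + D₀) = (£1,563,762.93×0.086 − £55,700.00) / (£1,563,762.93 + £55,700.00) = 0.048648

4.86%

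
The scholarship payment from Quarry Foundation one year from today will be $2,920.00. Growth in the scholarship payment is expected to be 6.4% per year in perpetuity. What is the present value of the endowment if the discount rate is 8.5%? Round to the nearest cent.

Growing perpetuity: P = D₁ / (r − g) = $2,920.0000 / (0.085 − 0.064) = $139,047.62

$139047.62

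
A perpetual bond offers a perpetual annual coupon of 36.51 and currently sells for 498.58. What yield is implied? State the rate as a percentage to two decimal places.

7.32%

P = C/r ⇒ r = C/P = 36.51/498.58 = 0.073228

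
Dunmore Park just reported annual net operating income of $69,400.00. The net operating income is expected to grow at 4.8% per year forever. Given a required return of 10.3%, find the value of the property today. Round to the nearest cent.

D₁ = D₀ × (1 + g) = $69,400.00 × 1.048 = $72,731.2000
Growing perpetuity: P = D₁ / (r − g) = $72,731.2000 / (0.103 − 0.048) = $1,322,385.45

$1322385.45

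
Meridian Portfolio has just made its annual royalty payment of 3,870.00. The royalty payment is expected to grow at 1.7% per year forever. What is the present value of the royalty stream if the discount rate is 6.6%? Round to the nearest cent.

D₁ = D₀ × (1 + g) = 3,870.00 × 1.017 = 3,935.7900
Growing perpetuity: P = D₁ / (r − g) = 3,935.7900 / (0.066 − 0.017) = 80,322.24

80322.24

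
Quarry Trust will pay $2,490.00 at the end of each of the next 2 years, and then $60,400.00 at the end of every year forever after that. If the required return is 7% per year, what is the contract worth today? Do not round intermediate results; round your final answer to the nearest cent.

$758154.81

PV of 2-year annuity: $2,490.00 × [1 − (1+0.07)^−2] / 0.07 = 4501.96524
Perpetuity value at year 2: $60,400.00 / 0.07 = 862857.14286
PV of perpetuity: 862857.14286 / (1+0.07)^2 = 753652.84554
Total PV = 4501.96524 + 753652.84554 = 758154.81078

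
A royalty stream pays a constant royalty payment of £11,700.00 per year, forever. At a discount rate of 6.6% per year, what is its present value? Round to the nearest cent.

£177272.73

Level perpetuity: PV = C / r = £11,700.00 / 0.066 = £177,272.73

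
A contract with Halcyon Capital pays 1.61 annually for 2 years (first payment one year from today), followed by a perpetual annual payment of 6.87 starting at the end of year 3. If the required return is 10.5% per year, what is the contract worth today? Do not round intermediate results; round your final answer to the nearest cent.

56.36

PV of 2-year annuity: 1.61 × [1 − (1+0.105)^−2] / 0.105 = 2.77558
Perpetuity value at year 2: 6.87 / 0.105 = 65.42857
PV of perpetuity: 65.42857 / (1+0.105)^2 = 53.58496
Total PV = 2.77558 + 53.58496 = 56.36053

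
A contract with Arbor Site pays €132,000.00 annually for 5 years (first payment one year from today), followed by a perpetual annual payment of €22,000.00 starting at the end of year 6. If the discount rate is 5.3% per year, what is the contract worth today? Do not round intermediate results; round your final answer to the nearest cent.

€887413.08

PV of 5-year annuity: €132,000.00 × [1 − (1+0.053)^−5] / 0.053 = 566782.49281
Perpetuity value at year 5: €22,000.00 / 0.053 = 415094.33962
PV of perpetuity: 415094.33962 / (1+0.053)^5 = 320630.59082
Total PV = 566782.49281 + 320630.59082 = 887413.08363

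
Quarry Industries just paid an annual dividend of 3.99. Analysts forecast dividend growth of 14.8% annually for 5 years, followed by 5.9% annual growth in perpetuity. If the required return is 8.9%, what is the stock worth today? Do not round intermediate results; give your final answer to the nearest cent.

D_1 = 4.58052
D_2 = 5.25844
D_3 = 6.03669
D_4 = 6.93012
D_5 = 7.95577
Terminal value at year 5: TV = D_5×(1+g_2)/(r−g_2) = 8.42516/0.03 = 280.83876
P_0 = D_1/(1+r)^1 + D_2/(1+r)^2 + D_3/(1+r)^3 + D_4/(1+r)^4 + D_5/(1+r)^5 + TV/(1+r)^5
    = 4.20617 + 4.43405 + 4.67428 + 4.92753 + 5.19449 + 183.36551 = 206.80203

206.80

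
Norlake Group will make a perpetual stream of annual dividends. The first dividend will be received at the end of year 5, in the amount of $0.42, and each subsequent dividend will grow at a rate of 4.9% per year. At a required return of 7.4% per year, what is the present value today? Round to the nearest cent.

$12.63

Value at end of year 4: C₁ / (r − g) = $0.42 / (0.074 − 0.049) = $16.8000
Discount to today: PV = $16.8000 / (1 + 0.074)^4 = $16.8000 / 1.330507 = $12.63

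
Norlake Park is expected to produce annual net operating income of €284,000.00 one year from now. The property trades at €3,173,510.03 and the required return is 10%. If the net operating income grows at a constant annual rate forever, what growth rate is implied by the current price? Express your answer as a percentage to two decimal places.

1.05%

P = D₁/(r−g) ⇒ g = r − D₁/P = 0.1 − €284,000.00/€3,173,510.03 = 0.010509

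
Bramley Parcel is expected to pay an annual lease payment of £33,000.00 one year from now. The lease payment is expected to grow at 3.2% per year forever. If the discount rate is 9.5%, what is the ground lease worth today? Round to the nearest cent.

Growing perpetuity: P = D₁ / (r − g) = £33,000.0000 / (0.095 − 0.032) = £523,809.52

£523809.52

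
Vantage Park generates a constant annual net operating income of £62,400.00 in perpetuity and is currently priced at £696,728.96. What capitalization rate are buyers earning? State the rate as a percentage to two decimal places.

P = C/r ⇒ r = C/P = £62,400.00/£696,728.96 = 0.089561

8.96%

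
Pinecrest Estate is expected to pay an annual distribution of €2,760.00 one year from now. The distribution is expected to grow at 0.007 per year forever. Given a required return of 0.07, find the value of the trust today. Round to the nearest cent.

Growing perpetuity: P = D₁ / (r − g) = €2,760.0000 / (0.07 − 0.007) = €43,809.52

€43809.52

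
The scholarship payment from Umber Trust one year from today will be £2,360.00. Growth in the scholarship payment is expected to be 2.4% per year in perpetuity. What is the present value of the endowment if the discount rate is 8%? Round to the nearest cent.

Growing perpetuity: P = D₁ / (r − g) = £2,360.0000 / (0.08 − 0.024) = £42,142.86

£42142.86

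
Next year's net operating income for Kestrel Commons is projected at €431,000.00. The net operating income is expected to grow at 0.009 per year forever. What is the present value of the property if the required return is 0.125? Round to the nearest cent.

€3715517.24

Growing perpetuity: P = D₁ / (r − g) = €431,000.0000 / (0.125 − 0.009) = €3,715,517.24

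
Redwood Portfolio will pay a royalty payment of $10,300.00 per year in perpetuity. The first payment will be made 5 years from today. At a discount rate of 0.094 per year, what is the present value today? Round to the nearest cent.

$76496.24

Value at end of year 4: C / r = $10,300.00 / 0.094 = $109,574.4681
Discount to today: PV = $109,574.4681 / (1 + 0.094)^4 = $109,574.4681 / 1.432416 = $76,496.24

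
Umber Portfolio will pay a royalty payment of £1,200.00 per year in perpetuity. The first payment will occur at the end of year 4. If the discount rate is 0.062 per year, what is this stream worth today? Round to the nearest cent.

Value at end of year 3: C / r = £1,200.00 / 0.062 = £19,354.8387
Discount to today: PV = £19,354.8387 / (1 + 0.062)^3 = £19,354.8387 / 1.197770 = £16,159.06

£16159.06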